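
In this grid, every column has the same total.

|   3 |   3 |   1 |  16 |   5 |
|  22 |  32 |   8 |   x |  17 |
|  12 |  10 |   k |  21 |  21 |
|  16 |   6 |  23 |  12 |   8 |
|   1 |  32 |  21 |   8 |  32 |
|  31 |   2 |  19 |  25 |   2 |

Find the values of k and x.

k = 13, x = 3

The complete columns each total 85.
Column 3 is missing 85 − 72 = 13 (since 1 + 8 + 23 + 21 + 19 = 72).
Column 4 is missing 85 − 82 = 3 (since 16 + 21 + 12 + 8 + 25 = 82).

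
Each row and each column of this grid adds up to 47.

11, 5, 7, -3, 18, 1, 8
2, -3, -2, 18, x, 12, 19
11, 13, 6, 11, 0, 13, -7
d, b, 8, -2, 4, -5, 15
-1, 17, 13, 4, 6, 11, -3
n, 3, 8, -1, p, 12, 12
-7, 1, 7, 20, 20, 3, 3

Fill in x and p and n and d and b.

Column 2 has 5 − 3 + 13 + 17 + 3 + 1 = 36; the blank must be 47 − 36 = 11.
Row 2 has 2 − 3 − 2 + 18 + 12 + 19 = 46; the blank must be 47 − 46 = 1.
Column 5 has 18 + 1 + 0 + 4 + 6 + 20 = 49; the blank must be 47 − 49 = -2.
Row 4 has 11 + 8 − 2 + 4 − 5 + 15 = 31; the blank must be 47 − 31 = 16.
Row 6 has 3 + 8 − 1 − 2 + 12 + 12 = 32; the blank must be 47 − 32 = 15.

x = 1, p = -2, n = 15, d = 16, b = 11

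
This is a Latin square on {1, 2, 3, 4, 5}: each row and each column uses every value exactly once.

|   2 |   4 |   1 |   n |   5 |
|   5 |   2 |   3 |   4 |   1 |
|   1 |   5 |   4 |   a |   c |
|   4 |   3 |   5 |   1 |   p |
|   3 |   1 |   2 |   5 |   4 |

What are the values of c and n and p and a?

Cell (1,4): row 1 already has {1, 2, 4, 5} → 3.
At (row 3, col 4): column 4 already has {1, 3, 4, 5}, so the value is 2.
At (row 3, col 5): row 3 already has {1, 2, 4, 5}, so the value is 3.
For row 4, column 5: row 4 already has {1, 3, 4, 5}; that leaves 2.

c = 3, n = 3, p = 2, a = 2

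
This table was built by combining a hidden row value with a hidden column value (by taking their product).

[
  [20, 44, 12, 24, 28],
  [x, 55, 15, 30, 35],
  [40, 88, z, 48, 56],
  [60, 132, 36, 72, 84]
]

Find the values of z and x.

z = 24, x = 25

Each row is a constant multiple of every other row — this is a multiplication table with the headers hidden.
Row 3 is 88/44 = 2/1 times row 1, so its entry in column 3 is 12 × 2/1 = 24.
Row 2 is 55/44 = 5/4 times row 1, so its entry in column 1 is 20 × 5/4 = 25.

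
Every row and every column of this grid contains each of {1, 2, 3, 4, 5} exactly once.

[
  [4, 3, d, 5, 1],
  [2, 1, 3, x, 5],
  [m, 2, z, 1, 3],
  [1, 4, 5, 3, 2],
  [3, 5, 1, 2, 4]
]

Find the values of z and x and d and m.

Cell (3,1): column 1 already has {1, 2, 3, 4} → 5.
For row 1, column 3: row 1 already has {1, 3, 4, 5}; that leaves 2.
Cell (2,4): row 2 already has {1, 2, 3, 5} → 4.
Cell (3,3): row 3 already has {1, 2, 3, 5} → 4.

z = 4, x = 4, d = 2, m = 5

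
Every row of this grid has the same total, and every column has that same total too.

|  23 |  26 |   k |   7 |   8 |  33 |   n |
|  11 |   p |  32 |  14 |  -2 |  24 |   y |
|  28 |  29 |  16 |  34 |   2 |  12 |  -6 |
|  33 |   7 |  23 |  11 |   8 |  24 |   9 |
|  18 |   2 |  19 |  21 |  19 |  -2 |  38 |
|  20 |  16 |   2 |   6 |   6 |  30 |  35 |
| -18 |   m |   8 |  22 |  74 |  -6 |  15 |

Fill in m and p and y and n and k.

m = 20, p = 15, y = 21, n = 3, k = 15

Rows 3 and 4 both sum to 115, so that's the common total.
Row 7 has -18 + 8 + 22 + 74 − 6 + 15 = 95; the blank must be 115 − 95 = 20.
Column 2 has 26 + 29 + 7 + 2 + 16 + 20 = 100; the blank must be 115 − 100 = 15.
Column 3 has 32 + 16 + 23 + 19 + 2 + 8 = 100; the blank must be 115 − 100 = 15.
Row 1 has 23 + 26 + 15 + 7 + 8 + 33 = 112; the blank must be 115 − 112 = 3.
Row 2 has 11 + 15 + 32 + 14 − 2 + 24 = 94; the blank must be 115 − 94 = 21.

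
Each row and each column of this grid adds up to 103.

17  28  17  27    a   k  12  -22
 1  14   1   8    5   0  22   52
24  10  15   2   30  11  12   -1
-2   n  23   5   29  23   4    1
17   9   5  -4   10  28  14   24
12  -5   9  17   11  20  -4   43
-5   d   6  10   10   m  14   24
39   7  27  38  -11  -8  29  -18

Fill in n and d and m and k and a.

Column 5 has 5 + 30 + 29 + 10 + 11 + 10 − 11 = 84; the blank must be 103 − 84 = 19.
Row 4 has -2 + 23 + 5 + 29 + 23 + 4 + 1 = 83; the blank must be 103 − 83 = 20.
Column 2 has 28 + 14 + 10 + 20 + 9 − 5 + 7 = 83; the blank must be 103 − 83 = 20.
Row 7 has -5 + 20 + 6 + 10 + 10 + 14 + 24 = 79; the blank must be 103 − 79 = 24.
Row 1 has 17 + 28 + 17 + 27 + 19 + 12 − 22 = 98; the blank must be 103 − 98 = 5.

n = 20, d = 20, m = 24, k = 5, a = 19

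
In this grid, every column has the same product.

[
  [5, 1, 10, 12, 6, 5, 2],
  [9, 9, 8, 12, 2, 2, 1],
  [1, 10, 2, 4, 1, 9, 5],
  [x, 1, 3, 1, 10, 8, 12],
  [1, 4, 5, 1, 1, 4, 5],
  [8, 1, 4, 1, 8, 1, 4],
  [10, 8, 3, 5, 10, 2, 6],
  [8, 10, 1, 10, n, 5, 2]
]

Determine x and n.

x = 1, n = 3

Columns 3 and 4 each multiply to 28800, so every column has product 28800.
Column 1: 5×9×1×1×8×10×8 = 28800, so the missing entry is 28800 ÷ 28800 = 1.
Column 5: 6×2×1×10×1×8×10 = 9600, so the missing entry is 28800 ÷ 9600 = 3.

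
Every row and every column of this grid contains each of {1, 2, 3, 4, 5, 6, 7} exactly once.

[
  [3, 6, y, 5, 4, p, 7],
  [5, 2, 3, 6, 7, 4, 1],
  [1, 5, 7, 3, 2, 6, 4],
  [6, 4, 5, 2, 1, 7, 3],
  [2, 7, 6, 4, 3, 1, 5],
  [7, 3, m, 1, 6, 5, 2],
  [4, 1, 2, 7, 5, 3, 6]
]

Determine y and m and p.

Cell (1,6): column 6 already has {1, 3, 4, 5, 6, 7} → 2.
At (row 1, col 3): row 1 already has {2, 3, 4, 5, 6, 7}, so the value is 1.
For row 6, column 3: row 6 already has {1, 2, 3, 5, 6, 7}; that leaves 4.

y = 1, m = 4, p = 2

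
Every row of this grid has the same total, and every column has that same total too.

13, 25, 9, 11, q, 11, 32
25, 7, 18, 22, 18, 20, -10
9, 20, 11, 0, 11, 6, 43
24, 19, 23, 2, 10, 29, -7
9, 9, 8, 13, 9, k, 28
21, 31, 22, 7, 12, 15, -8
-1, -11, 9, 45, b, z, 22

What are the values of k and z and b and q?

k = 24, z = -5, b = 41, q = -1

Rows 2 and 3 both sum to 100, so that's the common total.
Row 5 has 9 + 9 + 8 + 13 + 9 + 28 = 76; the blank must be 100 − 76 = 24.
Row 1 has 13 + 25 + 9 + 11 + 11 + 32 = 101; the blank must be 100 − 101 = -1.
Column 5 has -1 + 18 + 11 + 10 + 9 + 12 = 59; the blank must be 100 − 59 = 41.
Row 7 has -1 − 11 + 9 + 45 + 41 + 22 = 105; the blank must be 100 − 105 = -5.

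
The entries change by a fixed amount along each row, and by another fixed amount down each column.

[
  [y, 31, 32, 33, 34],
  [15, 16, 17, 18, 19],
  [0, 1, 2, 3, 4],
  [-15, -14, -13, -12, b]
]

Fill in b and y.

Along each row the entries change by 1 per step; down each column they change by -15.
Row 4: from -15 at column 1, stepping by 1 to column 5 gives -11.
Row 1: from 31 at column 2, stepping by 1 to column 1 gives 30.

b = -11, y = 30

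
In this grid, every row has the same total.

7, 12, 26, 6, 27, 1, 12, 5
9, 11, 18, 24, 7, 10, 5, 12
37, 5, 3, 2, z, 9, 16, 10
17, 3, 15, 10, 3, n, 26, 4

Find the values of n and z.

The complete rows each total 96.
Row 4 is missing 96 − 78 = 18 (since 17 + 3 + 15 + 10 + 3 + 26 + 4 = 78).
Row 3 is missing 96 − 82 = 14 (since 37 + 5 + 3 + 2 + 9 + 16 + 10 = 82).

n = 18, z = 14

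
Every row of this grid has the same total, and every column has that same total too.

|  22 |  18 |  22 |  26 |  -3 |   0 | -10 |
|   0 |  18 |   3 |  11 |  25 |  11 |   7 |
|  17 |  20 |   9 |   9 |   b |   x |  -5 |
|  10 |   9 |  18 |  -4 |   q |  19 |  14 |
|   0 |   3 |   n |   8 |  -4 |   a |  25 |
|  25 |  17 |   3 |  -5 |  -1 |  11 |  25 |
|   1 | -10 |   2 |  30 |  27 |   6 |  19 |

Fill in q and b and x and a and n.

Rows 1 and 2 both sum to 75, so that's the common total.
Row 4 has 10 + 9 + 18 − 4 + 19 + 14 = 66; the blank must be 75 − 66 = 9.
Column 5 has -3 + 25 + 9 − 4 − 1 + 27 = 53; the blank must be 75 − 53 = 22.
Column 3 has 22 + 3 + 9 + 18 + 3 + 2 = 57; the blank must be 75 − 57 = 18.
Row 5 has 0 + 3 + 18 + 8 − 4 + 25 = 50; the blank must be 75 − 50 = 25.
Row 3 has 17 + 20 + 9 + 9 + 22 − 5 = 72; the blank must be 75 − 72 = 3.

q = 9, b = 22, x = 3, a = 25, n = 18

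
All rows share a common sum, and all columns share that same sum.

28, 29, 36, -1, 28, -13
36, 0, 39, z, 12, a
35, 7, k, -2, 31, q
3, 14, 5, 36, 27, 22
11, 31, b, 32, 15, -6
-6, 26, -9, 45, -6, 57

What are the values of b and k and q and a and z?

b = 24, k = 12, q = 24, a = 23, z = -3

Rows 1 and 4 both sum to 107, so that's the common total.
Row 5: 11 + 31 + 32 + 15 − 6 = 83, so its missing entry is 107 − 83 = 24.
Column 3: 36 + 39 + 5 + 24 − 9 = 95, so its missing entry is 107 − 95 = 12.
Row 3: 35 + 7 + 12 − 2 + 31 = 83, so its missing entry is 107 − 83 = 24.
Column 6: -13 + 24 + 22 − 6 + 57 = 84, so its missing entry is 107 − 84 = 23.
Row 2: 36 + 0 + 39 + 12 + 23 = 110, so its missing entry is 107 − 110 = -3.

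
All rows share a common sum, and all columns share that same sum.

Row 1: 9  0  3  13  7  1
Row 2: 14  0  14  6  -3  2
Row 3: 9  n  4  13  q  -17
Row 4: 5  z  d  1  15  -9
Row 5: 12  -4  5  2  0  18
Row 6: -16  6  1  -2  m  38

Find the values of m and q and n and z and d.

Rows 1 and 2 both sum to 33, so that's the common total.
The known cells in row 6 total 27, leaving 33 − 27 = 6 for the blank.
The known cells in column 5 total 25, leaving 33 − 25 = 8 for the blank.
The known cells in row 3 total 17, leaving 33 − 17 = 16 for the blank.
The known cells in column 2 total 18, leaving 33 − 18 = 15 for the blank.
The known cells in row 4 total 27, leaving 33 − 27 = 6 for the blank.

m = 6, q = 8, n = 16, z = 15, d = 6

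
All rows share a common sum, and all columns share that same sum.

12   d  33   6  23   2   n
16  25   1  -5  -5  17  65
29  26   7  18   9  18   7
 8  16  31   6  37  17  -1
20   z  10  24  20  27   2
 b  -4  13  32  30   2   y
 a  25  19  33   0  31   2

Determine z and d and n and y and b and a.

Rows 2 and 3 both sum to 114, so that's the common total.
Row 7: 25 + 19 + 33 + 0 + 31 + 2 = 110, so its missing entry is 114 − 110 = 4.
Column 1: 12 + 16 + 29 + 8 + 20 + 4 = 89, so its missing entry is 114 − 89 = 25.
Row 6: 25 − 4 + 13 + 32 + 30 + 2 = 98, so its missing entry is 114 − 98 = 16.
Column 7: 65 + 7 − 1 + 2 + 16 + 2 = 91, so its missing entry is 114 − 91 = 23.
Row 1: 12 + 33 + 6 + 23 + 2 + 23 = 99, so its missing entry is 114 − 99 = 15.
Row 5: 20 + 10 + 24 + 20 + 27 + 2 = 103, so its missing entry is 114 − 103 = 11.

z = 11, d = 15, n = 23, y = 16, b = 25, a = 4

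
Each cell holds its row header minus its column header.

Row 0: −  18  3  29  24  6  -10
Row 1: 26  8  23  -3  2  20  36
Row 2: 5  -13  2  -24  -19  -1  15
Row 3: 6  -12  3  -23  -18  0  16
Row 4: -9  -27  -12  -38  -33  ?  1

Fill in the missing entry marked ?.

-9 − 6 = -15.

-15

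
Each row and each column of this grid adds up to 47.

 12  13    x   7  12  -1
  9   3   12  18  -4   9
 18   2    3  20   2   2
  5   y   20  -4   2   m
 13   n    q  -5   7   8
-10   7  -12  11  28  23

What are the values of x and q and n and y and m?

x = 4, q = 20, n = 4, y = 18, m = 6

Row 1: 12 + 13 + 7 + 12 − 1 = 43, so its missing entry is 47 − 43 = 4.
Column 3: 4 + 12 + 3 + 20 − 12 = 27, so its missing entry is 47 − 27 = 20.
Row 5: 13 + 20 − 5 + 7 + 8 = 43, so its missing entry is 47 − 43 = 4.
Column 2: 13 + 3 + 2 + 4 + 7 = 29, so its missing entry is 47 − 29 = 18.
Row 4: 5 + 18 + 20 − 4 + 2 = 41, so its missing entry is 47 − 41 = 6.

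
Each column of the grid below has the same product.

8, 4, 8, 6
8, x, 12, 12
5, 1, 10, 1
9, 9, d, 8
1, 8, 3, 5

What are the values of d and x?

d = 1, x = 10

Columns 1 and 4 each multiply to 2880, so every column has product 2880.
Column 3: 8×12×10×3 = 2880, so the missing entry is 2880 ÷ 2880 = 1.
Column 2: 4×1×9×8 = 288, so the missing entry is 2880 ÷ 288 = 10.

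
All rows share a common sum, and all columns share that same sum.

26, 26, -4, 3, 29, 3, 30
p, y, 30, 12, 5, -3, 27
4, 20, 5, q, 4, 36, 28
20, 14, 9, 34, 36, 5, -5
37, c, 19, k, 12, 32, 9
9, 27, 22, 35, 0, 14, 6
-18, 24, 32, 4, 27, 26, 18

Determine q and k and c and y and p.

Rows 1 and 4 both sum to 113, so that's the common total.
Row 3 has 4 + 20 + 5 + 4 + 36 + 28 = 97; the blank must be 113 − 97 = 16.
Column 4 has 3 + 12 + 16 + 34 + 35 + 4 = 104; the blank must be 113 − 104 = 9.
Column 1 has 26 + 4 + 20 + 37 + 9 − 18 = 78; the blank must be 113 − 78 = 35.
Row 2 has 35 + 30 + 12 + 5 − 3 + 27 = 106; the blank must be 113 − 106 = 7.
Row 5 has 37 + 19 + 9 + 12 + 32 + 9 = 118; the blank must be 113 − 118 = -5.

q = 16, k = 9, c = -5, y = 7, p = 35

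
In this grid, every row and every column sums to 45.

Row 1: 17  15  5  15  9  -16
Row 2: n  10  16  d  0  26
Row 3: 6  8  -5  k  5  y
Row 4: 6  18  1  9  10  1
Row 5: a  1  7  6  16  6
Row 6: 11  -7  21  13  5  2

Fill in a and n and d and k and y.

Row 5: 1 + 7 + 6 + 16 + 6 = 36, so its missing entry is 45 − 36 = 9.
Column 1: 17 + 6 + 6 + 9 + 11 = 49, so its missing entry is 45 − 49 = -4.
Column 6: -16 + 26 + 1 + 6 + 2 = 19, so its missing entry is 45 − 19 = 26.
Row 3: 6 + 8 − 5 + 5 + 26 = 40, so its missing entry is 45 − 40 = 5.
Row 2: -4 + 10 + 16 + 0 + 26 = 48, so its missing entry is 45 − 48 = -3.

a = 9, n = -4, d = -3, k = 5, y = 26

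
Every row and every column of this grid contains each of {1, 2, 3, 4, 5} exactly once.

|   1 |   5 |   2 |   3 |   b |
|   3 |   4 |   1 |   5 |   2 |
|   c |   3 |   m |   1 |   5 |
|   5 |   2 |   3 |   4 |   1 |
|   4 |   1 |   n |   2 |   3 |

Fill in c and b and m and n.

At (row 5, col 3): row 5 already has {1, 2, 3, 4}, so the value is 5.
For row 3, column 1: column 1 already has {1, 3, 4, 5}; that leaves 2.
For row 1, column 5: row 1 already has {1, 2, 3, 5}; that leaves 4.
For row 3, column 3: row 3 already has {1, 2, 3, 5}; that leaves 4.

c = 2, b = 4, m = 4, n = 5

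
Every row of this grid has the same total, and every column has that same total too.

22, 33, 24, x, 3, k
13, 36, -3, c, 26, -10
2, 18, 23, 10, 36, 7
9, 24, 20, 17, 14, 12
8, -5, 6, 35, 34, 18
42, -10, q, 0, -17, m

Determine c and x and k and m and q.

Rows 3 and 4 both sum to 96, so that's the common total.
The known cells in row 2 total 62, leaving 96 − 62 = 34 for the blank.
The known cells in column 4 total 96, leaving 96 − 96 = 0 for the blank.
The known cells in row 1 total 82, leaving 96 − 82 = 14 for the blank.
The known cells in column 6 total 41, leaving 96 − 41 = 55 for the blank.
The known cells in row 6 total 70, leaving 96 − 70 = 26 for the blank.

c = 34, x = 0, k = 14, m = 55, q = 26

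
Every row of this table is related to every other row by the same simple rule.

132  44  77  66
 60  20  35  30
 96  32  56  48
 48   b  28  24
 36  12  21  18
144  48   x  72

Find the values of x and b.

Each row is a constant multiple of every other row — this is a multiplication table with the headers hidden.
Row 6 is 144/132 = 12/11 times row 1, so its entry in column 3 is 77 × 12/11 = 84.
Row 4 is 48/132 = 4/11 times row 1, so its entry in column 2 is 44 × 4/11 = 16.

x = 84, b = 16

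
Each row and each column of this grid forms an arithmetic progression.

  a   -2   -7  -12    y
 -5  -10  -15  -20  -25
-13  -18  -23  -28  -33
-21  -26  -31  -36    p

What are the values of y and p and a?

y = -17, p = -41, a = 3

Along each row the entries change by -5 per step; down each column they change by -8.
Row 1: from -2 at column 2, stepping by -5 to column 5 gives -17.
Row 4: from -21 at column 1, stepping by -5 to column 5 gives -41.
Row 1: from -2 at column 2, stepping by -5 to column 1 gives 3.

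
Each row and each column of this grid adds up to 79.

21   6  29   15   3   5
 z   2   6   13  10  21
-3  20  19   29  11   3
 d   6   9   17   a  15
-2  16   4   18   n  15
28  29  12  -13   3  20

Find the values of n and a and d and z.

The known cells in row 5 total 51, leaving 79 − 51 = 28 for the blank.
The known cells in row 2 total 52, leaving 79 − 52 = 27 for the blank.
The known cells in column 5 total 55, leaving 79 − 55 = 24 for the blank.
The known cells in row 4 total 71, leaving 79 − 71 = 8 for the blank.

n = 28, a = 24, d = 8, z = 27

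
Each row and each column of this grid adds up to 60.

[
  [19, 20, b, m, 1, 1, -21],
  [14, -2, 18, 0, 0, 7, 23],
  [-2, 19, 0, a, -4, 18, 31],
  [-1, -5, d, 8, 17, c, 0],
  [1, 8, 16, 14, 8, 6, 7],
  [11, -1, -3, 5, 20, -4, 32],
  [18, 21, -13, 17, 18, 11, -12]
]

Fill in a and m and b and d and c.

a = -2, m = 18, b = 22, d = 20, c = 21

Row 3: -2 + 19 + 0 − 4 + 18 + 31 = 62, so its missing entry is 60 − 62 = -2.
Column 4: 0 − 2 + 8 + 14 + 5 + 17 = 42, so its missing entry is 60 − 42 = 18.
Row 1: 19 + 20 + 18 + 1 + 1 − 21 = 38, so its missing entry is 60 − 38 = 22.
Column 3: 22 + 18 + 0 + 16 − 3 − 13 = 40, so its missing entry is 60 − 40 = 20.
Row 4: -1 − 5 + 20 + 8 + 17 + 0 = 39, so its missing entry is 60 − 39 = 21.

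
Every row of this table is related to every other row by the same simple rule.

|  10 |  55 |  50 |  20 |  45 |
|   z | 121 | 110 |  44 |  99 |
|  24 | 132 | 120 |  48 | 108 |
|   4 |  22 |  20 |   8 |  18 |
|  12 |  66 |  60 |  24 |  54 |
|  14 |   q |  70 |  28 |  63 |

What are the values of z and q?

z = 22, q = 77

Each row is a constant multiple of every other row — this is a multiplication table with the headers hidden.
Row 2 is 99/45 = 11/5 times row 1, so its entry in column 1 is 10 × 11/5 = 22.
Row 6 is 63/45 = 7/5 times row 1, so its entry in column 2 is 55 × 7/5 = 77.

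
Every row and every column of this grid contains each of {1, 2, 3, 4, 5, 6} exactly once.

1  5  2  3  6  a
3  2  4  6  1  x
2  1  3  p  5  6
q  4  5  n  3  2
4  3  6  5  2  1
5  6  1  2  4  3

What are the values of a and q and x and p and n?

a = 4, q = 6, x = 5, p = 4, n = 1

For row 2, column 6: row 2 already has {1, 2, 3, 4, 6}; that leaves 5.
Cell (4,1): column 1 already has {1, 2, 3, 4, 5} → 6.
At (row 3, col 4): row 3 already has {1, 2, 3, 5, 6}, so the value is 4.
At (row 4, col 4): row 4 already has {2, 3, 4, 5, 6}, so the value is 1.
Cell (1,6): row 1 already has {1, 2, 3, 5, 6} → 4.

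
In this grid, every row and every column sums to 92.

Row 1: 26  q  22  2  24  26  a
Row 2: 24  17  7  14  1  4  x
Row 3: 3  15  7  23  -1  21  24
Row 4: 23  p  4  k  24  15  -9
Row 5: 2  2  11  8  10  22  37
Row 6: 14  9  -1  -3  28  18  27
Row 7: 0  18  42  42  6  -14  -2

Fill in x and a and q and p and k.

Column 4: 2 + 14 + 23 + 8 − 3 + 42 = 86, so its missing entry is 92 − 86 = 6.
Row 4: 23 + 4 + 6 + 24 + 15 − 9 = 63, so its missing entry is 92 − 63 = 29.
Column 2: 17 + 15 + 29 + 2 + 9 + 18 = 90, so its missing entry is 92 − 90 = 2.
Row 1: 26 + 2 + 22 + 2 + 24 + 26 = 102, so its missing entry is 92 − 102 = -10.
Row 2: 24 + 17 + 7 + 14 + 1 + 4 = 67, so its missing entry is 92 − 67 = 25.

x = 25, a = -10, q = 2, p = 29, k = 6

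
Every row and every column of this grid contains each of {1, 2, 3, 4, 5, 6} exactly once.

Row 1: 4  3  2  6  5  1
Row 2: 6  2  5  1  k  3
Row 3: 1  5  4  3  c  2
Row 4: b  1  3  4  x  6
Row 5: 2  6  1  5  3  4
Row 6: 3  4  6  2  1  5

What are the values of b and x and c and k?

b = 5, x = 2, c = 6, k = 4

At (row 3, col 5): row 3 already has {1, 2, 3, 4, 5}, so the value is 6.
For row 2, column 5: row 2 already has {1, 2, 3, 5, 6}; that leaves 4.
At (row 4, col 5): column 5 already has {1, 3, 4, 5, 6}, so the value is 2.
For row 4, column 1: row 4 already has {1, 2, 3, 4, 6}; that leaves 5.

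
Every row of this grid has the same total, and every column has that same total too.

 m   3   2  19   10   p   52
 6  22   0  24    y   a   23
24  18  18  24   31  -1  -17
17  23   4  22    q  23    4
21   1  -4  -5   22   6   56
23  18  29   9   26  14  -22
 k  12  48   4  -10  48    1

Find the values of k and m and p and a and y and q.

k = -6, m = 12, p = -1, a = 8, y = 14, q = 4

Rows 3 and 5 both sum to 97, so that's the common total.
Row 4: 17 + 23 + 4 + 22 + 23 + 4 = 93, so its missing entry is 97 − 93 = 4.
Column 5: 10 + 31 + 4 + 22 + 26 − 10 = 83, so its missing entry is 97 − 83 = 14.
Row 2: 6 + 22 + 0 + 24 + 14 + 23 = 89, so its missing entry is 97 − 89 = 8.
Column 6: 8 − 1 + 23 + 6 + 14 + 48 = 98, so its missing entry is 97 − 98 = -1.
Row 1: 3 + 2 + 19 + 10 − 1 + 52 = 85, so its missing entry is 97 − 85 = 12.
Row 7: 12 + 48 + 4 − 10 + 48 + 1 = 103, so its missing entry is 97 − 103 = -6.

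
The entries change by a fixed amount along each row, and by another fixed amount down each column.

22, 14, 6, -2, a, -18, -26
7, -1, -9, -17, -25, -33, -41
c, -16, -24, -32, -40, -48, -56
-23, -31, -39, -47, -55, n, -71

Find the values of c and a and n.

c = -8, a = -10, n = -63

Along each row the entries change by -8 per step; down each column they change by -15.
Row 3: from -16 at column 2, stepping by -8 to column 1 gives -8.
Row 1: from 22 at column 1, stepping by -8 to column 5 gives -10.
Row 4: from -23 at column 1, stepping by -8 to column 6 gives -63.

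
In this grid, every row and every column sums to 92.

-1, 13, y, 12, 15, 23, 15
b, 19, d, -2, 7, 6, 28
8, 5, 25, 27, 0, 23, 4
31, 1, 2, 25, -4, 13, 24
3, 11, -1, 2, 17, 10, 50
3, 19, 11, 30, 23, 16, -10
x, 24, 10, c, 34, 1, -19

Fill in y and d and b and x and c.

y = 15, d = 30, b = 4, x = 44, c = -2

The known cells in row 1 total 77, leaving 92 − 77 = 15 for the blank.
The known cells in column 3 total 62, leaving 92 − 62 = 30 for the blank.
The known cells in row 2 total 88, leaving 92 − 88 = 4 for the blank.
The known cells in column 1 total 48, leaving 92 − 48 = 44 for the blank.
The known cells in row 7 total 94, leaving 92 − 94 = -2 for the blank.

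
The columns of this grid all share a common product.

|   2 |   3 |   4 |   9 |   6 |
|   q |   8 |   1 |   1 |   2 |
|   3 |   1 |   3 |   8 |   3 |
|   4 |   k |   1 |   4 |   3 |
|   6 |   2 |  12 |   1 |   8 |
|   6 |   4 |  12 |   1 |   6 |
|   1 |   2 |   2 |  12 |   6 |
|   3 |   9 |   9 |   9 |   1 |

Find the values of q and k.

q = 12, k = 9

Columns 3 and 5 each multiply to 31104, so every column has product 31104.
Column 1: 2×3×4×6×6×1×3 = 2592, so the missing entry is 31104 ÷ 2592 = 12.
Column 2: 3×8×1×2×4×2×9 = 3456, so the missing entry is 31104 ÷ 3456 = 9.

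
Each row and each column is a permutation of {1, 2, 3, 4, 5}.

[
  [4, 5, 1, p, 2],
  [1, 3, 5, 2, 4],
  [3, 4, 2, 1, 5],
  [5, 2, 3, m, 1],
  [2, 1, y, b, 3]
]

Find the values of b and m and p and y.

b = 5, m = 4, p = 3, y = 4

For row 1, column 4: row 1 already has {1, 2, 4, 5}; that leaves 3.
For row 4, column 4: row 4 already has {1, 2, 3, 5}; that leaves 4.
Cell (5,3): column 3 already has {1, 2, 3, 5} → 4.
For row 5, column 4: row 5 already has {1, 2, 3, 4}; that leaves 5.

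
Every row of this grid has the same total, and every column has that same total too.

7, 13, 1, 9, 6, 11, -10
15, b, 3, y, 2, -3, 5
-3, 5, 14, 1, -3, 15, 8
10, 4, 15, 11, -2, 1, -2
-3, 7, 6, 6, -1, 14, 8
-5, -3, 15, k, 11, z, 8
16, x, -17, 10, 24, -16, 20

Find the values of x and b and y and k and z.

x = 0, b = 11, y = 4, k = -4, z = 15

Rows 1 and 3 both sum to 37, so that's the common total.
Column 6 has 11 − 3 + 15 + 1 + 14 − 16 = 22; the blank must be 37 − 22 = 15.
Row 7 has 16 − 17 + 10 + 24 − 16 + 20 = 37; the blank must be 37 − 37 = 0.
Column 2 has 13 + 5 + 4 + 7 − 3 + 0 = 26; the blank must be 37 − 26 = 11.
Row 6 has -5 − 3 + 15 + 11 + 15 + 8 = 41; the blank must be 37 − 41 = -4.
Row 2 has 15 + 11 + 3 + 2 − 3 + 5 = 33; the blank must be 37 − 33 = 4.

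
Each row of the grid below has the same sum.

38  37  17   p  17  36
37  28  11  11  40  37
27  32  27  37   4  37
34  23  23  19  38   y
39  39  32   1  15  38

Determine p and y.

Row 2 sums to 164 and so does row 3; that's the common total.
In row 1 the known cells total 145, leaving 164 − 145 = 19.
In row 4 the known cells total 137, leaving 164 − 137 = 27.

p = 19, y = 27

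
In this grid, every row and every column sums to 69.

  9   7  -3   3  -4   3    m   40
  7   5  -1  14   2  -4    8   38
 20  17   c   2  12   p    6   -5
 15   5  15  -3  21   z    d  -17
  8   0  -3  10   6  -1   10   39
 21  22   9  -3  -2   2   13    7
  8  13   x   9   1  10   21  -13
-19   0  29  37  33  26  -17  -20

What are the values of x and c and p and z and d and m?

x = 20, c = 3, p = 14, z = 19, d = 14, m = 14

The known cells in row 7 total 49, leaving 69 − 49 = 20 for the blank.
The known cells in column 3 total 66, leaving 69 − 66 = 3 for the blank.
The known cells in row 1 total 55, leaving 69 − 55 = 14 for the blank.
The known cells in column 7 total 55, leaving 69 − 55 = 14 for the blank.
The known cells in row 3 total 55, leaving 69 − 55 = 14 for the blank.
The known cells in row 4 total 50, leaving 69 − 50 = 19 for the blank.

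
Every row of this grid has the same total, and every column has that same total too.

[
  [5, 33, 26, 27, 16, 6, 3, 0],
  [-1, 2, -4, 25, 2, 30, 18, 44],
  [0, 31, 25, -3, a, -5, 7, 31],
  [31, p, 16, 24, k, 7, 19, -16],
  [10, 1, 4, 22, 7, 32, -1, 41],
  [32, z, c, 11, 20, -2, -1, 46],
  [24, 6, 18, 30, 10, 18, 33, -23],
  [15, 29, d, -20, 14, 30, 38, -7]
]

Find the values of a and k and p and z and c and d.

Rows 1 and 2 both sum to 116, so that's the common total.
Row 3: 0 + 31 + 25 − 3 − 5 + 7 + 31 = 86, so its missing entry is 116 − 86 = 30.
Column 5: 16 + 2 + 30 + 7 + 20 + 10 + 14 = 99, so its missing entry is 116 − 99 = 17.
Row 4: 31 + 16 + 24 + 17 + 7 + 19 − 16 = 98, so its missing entry is 116 − 98 = 18.
Column 2: 33 + 2 + 31 + 18 + 1 + 6 + 29 = 120, so its missing entry is 116 − 120 = -4.
Row 8: 15 + 29 − 20 + 14 + 30 + 38 − 7 = 99, so its missing entry is 116 − 99 = 17.
Row 6: 32 − 4 + 11 + 20 − 2 − 1 + 46 = 102, so its missing entry is 116 − 102 = 14.

a = 30, k = 17, p = 18, z = -4, c = 14, d = 17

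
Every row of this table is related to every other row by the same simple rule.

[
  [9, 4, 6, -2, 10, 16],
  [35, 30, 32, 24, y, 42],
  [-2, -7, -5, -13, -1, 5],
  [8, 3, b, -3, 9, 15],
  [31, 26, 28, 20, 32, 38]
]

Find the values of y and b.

The difference between any two rows is the same in every column — this is an addition table with the headers hidden.
Row 2 minus row 1 is 24 − (-2) = 26, so its entry in column 5 is 10 + 26 = 36.
Row 4 minus row 1 is -3 − (-2) = -1, so its entry in column 3 is 6 + (-1) = 5.

y = 36, b = 5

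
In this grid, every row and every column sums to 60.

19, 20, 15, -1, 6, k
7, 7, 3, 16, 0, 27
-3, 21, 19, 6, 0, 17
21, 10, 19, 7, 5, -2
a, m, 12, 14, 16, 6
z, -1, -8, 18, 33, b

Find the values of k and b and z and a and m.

k = 1, b = 11, z = 7, a = 9, m = 3

The known cells in row 1 total 59, leaving 60 − 59 = 1 for the blank.
The known cells in column 6 total 49, leaving 60 − 49 = 11 for the blank.
The known cells in row 6 total 53, leaving 60 − 53 = 7 for the blank.
The known cells in column 1 total 51, leaving 60 − 51 = 9 for the blank.
The known cells in row 5 total 57, leaving 60 − 57 = 3 for the blank.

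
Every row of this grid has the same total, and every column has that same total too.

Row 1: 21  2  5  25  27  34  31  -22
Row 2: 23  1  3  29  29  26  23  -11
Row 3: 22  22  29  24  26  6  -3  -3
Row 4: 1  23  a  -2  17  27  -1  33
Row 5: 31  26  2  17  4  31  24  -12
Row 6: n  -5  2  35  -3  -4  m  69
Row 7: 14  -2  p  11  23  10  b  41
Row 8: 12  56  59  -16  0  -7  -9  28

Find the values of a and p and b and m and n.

Rows 1 and 2 both sum to 123, so that's the common total.
Column 1 has 21 + 23 + 22 + 1 + 31 + 14 + 12 = 124; the blank must be 123 − 124 = -1.
Row 6 has -1 − 5 + 2 + 35 − 3 − 4 + 69 = 93; the blank must be 123 − 93 = 30.
Column 7 has 31 + 23 − 3 − 1 + 24 + 30 − 9 = 95; the blank must be 123 − 95 = 28.
Row 7 has 14 − 2 + 11 + 23 + 10 + 28 + 41 = 125; the blank must be 123 − 125 = -2.
Row 4 has 1 + 23 − 2 + 17 + 27 − 1 + 33 = 98; the blank must be 123 − 98 = 25.

a = 25, p = -2, b = 28, m = 30, n = -1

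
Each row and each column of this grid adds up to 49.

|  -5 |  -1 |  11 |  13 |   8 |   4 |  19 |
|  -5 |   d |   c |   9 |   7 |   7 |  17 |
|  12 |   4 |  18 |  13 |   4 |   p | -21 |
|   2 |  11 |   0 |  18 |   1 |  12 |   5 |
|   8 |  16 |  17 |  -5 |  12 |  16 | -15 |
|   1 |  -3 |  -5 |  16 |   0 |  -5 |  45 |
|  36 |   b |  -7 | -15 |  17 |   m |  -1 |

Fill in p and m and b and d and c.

p = 19, m = -4, b = 23, d = -1, c = 15

Column 3 has 11 + 18 + 0 + 17 − 5 − 7 = 34; the blank must be 49 − 34 = 15.
Row 2 has -5 + 15 + 9 + 7 + 7 + 17 = 50; the blank must be 49 − 50 = -1.
Column 2 has -1 − 1 + 4 + 11 + 16 − 3 = 26; the blank must be 49 − 26 = 23.
Row 7 has 36 + 23 − 7 − 15 + 17 − 1 = 53; the blank must be 49 − 53 = -4.
Row 3 has 12 + 4 + 18 + 13 + 4 − 21 = 30; the blank must be 49 − 30 = 19.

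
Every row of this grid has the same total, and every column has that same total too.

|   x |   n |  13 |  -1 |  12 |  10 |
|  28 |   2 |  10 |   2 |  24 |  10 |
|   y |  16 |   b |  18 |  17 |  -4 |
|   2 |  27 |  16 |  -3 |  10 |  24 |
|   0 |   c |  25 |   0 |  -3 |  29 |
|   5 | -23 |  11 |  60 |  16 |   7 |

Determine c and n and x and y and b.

Rows 2 and 4 both sum to 76, so that's the common total.
Column 3: 13 + 10 + 16 + 25 + 11 = 75, so its missing entry is 76 − 75 = 1.
Row 3: 16 + 1 + 18 + 17 − 4 = 48, so its missing entry is 76 − 48 = 28.
Column 1: 28 + 28 + 2 + 0 + 5 = 63, so its missing entry is 76 − 63 = 13.
Row 1: 13 + 13 − 1 + 12 + 10 = 47, so its missing entry is 76 − 47 = 29.
Row 5: 0 + 25 + 0 − 3 + 29 = 51, so its missing entry is 76 − 51 = 25.

c = 25, n = 29, x = 13, y = 28, b = 1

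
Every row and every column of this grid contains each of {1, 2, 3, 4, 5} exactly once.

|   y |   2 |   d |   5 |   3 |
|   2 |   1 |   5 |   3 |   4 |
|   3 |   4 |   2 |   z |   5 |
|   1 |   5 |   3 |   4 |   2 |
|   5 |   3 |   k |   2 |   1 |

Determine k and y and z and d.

k = 4, y = 4, z = 1, d = 1

Cell (3,4): row 3 already has {2, 3, 4, 5} → 1.
For row 5, column 3: row 5 already has {1, 2, 3, 5}; that leaves 4.
At (row 1, col 3): column 3 already has {2, 3, 4, 5}, so the value is 1.
For row 1, column 1: row 1 already has {1, 2, 3, 5}; that leaves 4.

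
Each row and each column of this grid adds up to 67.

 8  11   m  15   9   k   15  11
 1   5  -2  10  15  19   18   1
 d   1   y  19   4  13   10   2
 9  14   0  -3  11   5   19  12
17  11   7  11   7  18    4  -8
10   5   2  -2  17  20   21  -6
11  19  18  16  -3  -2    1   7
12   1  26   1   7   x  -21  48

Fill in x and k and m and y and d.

The known cells in column 1 total 68, leaving 67 − 68 = -1 for the blank.
The known cells in row 3 total 48, leaving 67 − 48 = 19 for the blank.
The known cells in column 3 total 70, leaving 67 − 70 = -3 for the blank.
The known cells in row 1 total 66, leaving 67 − 66 = 1 for the blank.
The known cells in row 8 total 74, leaving 67 − 74 = -7 for the blank.

x = -7, k = 1, m = -3, y = 19, d = -1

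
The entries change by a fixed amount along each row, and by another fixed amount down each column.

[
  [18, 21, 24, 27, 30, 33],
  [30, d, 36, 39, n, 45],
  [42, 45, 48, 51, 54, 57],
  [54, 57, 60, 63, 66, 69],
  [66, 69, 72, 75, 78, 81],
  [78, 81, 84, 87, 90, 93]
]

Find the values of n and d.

n = 42, d = 33

Along each row the entries change by 3 per step; down each column they change by 12.
Row 2: from 30 at column 1, stepping by 3 to column 5 gives 42.
Row 2: from 30 at column 1, stepping by 3 to column 2 gives 33.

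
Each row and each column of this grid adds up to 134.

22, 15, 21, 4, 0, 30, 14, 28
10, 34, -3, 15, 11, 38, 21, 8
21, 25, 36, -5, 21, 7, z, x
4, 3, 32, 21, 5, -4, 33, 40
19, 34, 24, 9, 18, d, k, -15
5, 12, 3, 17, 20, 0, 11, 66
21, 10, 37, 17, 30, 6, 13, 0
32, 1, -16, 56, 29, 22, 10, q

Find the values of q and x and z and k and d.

q = 0, x = 7, z = 22, k = 10, d = 35

Row 8 has 32 + 1 − 16 + 56 + 29 + 22 + 10 = 134; the blank must be 134 − 134 = 0.
Column 8 has 28 + 8 + 40 − 15 + 66 + 0 + 0 = 127; the blank must be 134 − 127 = 7.
Column 6 has 30 + 38 + 7 − 4 + 0 + 6 + 22 = 99; the blank must be 134 − 99 = 35.
Row 5 has 19 + 34 + 24 + 9 + 18 + 35 − 15 = 124; the blank must be 134 − 124 = 10.
Row 3 has 21 + 25 + 36 − 5 + 21 + 7 + 7 = 112; the blank must be 134 − 112 = 22.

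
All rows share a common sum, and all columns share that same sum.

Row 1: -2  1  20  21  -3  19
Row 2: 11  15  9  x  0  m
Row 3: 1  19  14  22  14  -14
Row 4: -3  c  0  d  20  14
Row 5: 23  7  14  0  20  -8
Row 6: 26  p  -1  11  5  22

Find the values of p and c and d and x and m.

p = -7, c = 21, d = 4, x = -2, m = 23

Rows 1 and 3 both sum to 56, so that's the common total.
Column 6: 19 − 14 + 14 − 8 + 22 = 33, so its missing entry is 56 − 33 = 23.
Row 6: 26 − 1 + 11 + 5 + 22 = 63, so its missing entry is 56 − 63 = -7.
Column 2: 1 + 15 + 19 + 7 − 7 = 35, so its missing entry is 56 − 35 = 21.
Row 4: -3 + 21 + 0 + 20 + 14 = 52, so its missing entry is 56 − 52 = 4.
Row 2: 11 + 15 + 9 + 0 + 23 = 58, so its missing entry is 56 − 58 = -2.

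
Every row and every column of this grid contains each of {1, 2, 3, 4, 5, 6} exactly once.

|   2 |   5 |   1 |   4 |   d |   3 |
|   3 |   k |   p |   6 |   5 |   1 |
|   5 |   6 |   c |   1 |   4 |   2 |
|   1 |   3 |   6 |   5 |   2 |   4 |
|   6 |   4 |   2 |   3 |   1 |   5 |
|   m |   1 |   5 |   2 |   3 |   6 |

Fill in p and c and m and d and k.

Cell (1,5): row 1 already has {1, 2, 3, 4, 5} → 6.
Cell (2,2): column 2 already has {1, 3, 4, 5, 6} → 2.
For row 2, column 3: row 2 already has {1, 2, 3, 5, 6}; that leaves 4.
Cell (6,1): row 6 already has {1, 2, 3, 5, 6} → 4.
Cell (3,3): row 3 already has {1, 2, 4, 5, 6} → 3.

p = 4, c = 3, m = 4, d = 6, k = 2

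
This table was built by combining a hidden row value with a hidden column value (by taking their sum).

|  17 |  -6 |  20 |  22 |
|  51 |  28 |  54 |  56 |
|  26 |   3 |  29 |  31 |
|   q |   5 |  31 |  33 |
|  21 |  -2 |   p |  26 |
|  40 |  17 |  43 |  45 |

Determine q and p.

The difference between any two rows is the same in every column — this is an addition table with the headers hidden.
Row 4 minus row 1 is 33 − 22 = 11, so its entry in column 1 is 17 + 11 = 28.
Row 5 minus row 1 is 26 − 22 = 4, so its entry in column 3 is 20 + 4 = 24.

q = 28, p = 24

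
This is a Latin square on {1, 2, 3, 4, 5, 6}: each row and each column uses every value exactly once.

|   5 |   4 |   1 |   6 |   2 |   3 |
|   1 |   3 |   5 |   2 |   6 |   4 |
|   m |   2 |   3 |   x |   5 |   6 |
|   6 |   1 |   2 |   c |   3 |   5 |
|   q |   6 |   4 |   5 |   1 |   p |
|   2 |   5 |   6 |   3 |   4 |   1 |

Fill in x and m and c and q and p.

x = 1, m = 4, c = 4, q = 3, p = 2

Cell (5,6): column 6 already has {1, 3, 4, 5, 6} → 2.
For row 5, column 1: row 5 already has {1, 2, 4, 5, 6}; that leaves 3.
At (row 3, col 1): column 1 already has {1, 2, 3, 5, 6}, so the value is 4.
Cell (3,4): row 3 already has {2, 3, 4, 5, 6} → 1.
Cell (4,4): row 4 already has {1, 2, 3, 5, 6} → 4.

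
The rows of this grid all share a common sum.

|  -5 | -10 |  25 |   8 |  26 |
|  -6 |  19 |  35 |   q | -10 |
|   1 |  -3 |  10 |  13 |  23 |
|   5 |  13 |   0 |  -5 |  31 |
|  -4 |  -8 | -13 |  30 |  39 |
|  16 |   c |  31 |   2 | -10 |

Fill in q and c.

Rows 1 and 5 both add up to 44, so every row sums to 44.
Row 2: -6 + 19 + 35 − 10 = 38, so the missing entry is 44 − 38 = 6.
Row 6: 16 + 31 + 2 − 10 = 39, so the missing entry is 44 − 39 = 5.

q = 6, c = 5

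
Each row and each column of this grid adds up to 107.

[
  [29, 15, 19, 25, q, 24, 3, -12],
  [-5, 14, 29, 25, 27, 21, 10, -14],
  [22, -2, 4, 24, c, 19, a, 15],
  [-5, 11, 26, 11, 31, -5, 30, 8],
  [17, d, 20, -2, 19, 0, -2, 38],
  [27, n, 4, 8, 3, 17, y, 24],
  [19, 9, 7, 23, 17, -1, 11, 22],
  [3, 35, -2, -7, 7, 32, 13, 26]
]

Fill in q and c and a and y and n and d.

Row 1 has 29 + 15 + 19 + 25 + 24 + 3 − 12 = 103; the blank must be 107 − 103 = 4.
Column 5 has 4 + 27 + 31 + 19 + 3 + 17 + 7 = 108; the blank must be 107 − 108 = -1.
Row 3 has 22 − 2 + 4 + 24 − 1 + 19 + 15 = 81; the blank must be 107 − 81 = 26.
Column 7 has 3 + 10 + 26 + 30 − 2 + 11 + 13 = 91; the blank must be 107 − 91 = 16.
Row 6 has 27 + 4 + 8 + 3 + 17 + 16 + 24 = 99; the blank must be 107 − 99 = 8.
Row 5 has 17 + 20 − 2 + 19 + 0 − 2 + 38 = 90; the blank must be 107 − 90 = 17.

q = 4, c = -1, a = 26, y = 16, n = 8, d = 17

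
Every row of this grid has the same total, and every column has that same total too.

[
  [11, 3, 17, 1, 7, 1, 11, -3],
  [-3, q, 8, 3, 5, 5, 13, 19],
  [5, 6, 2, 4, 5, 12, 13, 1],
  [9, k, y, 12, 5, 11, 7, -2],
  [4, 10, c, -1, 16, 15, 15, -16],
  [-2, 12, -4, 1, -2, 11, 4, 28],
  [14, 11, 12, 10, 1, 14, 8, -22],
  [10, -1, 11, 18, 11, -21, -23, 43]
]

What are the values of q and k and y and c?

Rows 1 and 3 both sum to 48, so that's the common total.
Row 2: -3 + 8 + 3 + 5 + 5 + 13 + 19 = 50, so its missing entry is 48 − 50 = -2.
Column 2: 3 − 2 + 6 + 10 + 12 + 11 − 1 = 39, so its missing entry is 48 − 39 = 9.
Row 4: 9 + 9 + 12 + 5 + 11 + 7 − 2 = 51, so its missing entry is 48 − 51 = -3.
Row 5: 4 + 10 − 1 + 16 + 15 + 15 − 16 = 43, so its missing entry is 48 − 43 = 5.

q = -2, k = 9, y = -3, c = 5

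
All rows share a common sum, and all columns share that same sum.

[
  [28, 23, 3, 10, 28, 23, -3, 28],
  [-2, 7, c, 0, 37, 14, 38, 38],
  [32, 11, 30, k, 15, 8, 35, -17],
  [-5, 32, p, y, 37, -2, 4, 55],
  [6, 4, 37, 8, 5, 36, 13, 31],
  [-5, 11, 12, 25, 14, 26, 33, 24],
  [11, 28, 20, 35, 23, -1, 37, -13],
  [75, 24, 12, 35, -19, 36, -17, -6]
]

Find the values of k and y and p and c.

k = 26, y = 1, p = 18, c = 8

Rows 1 and 5 both sum to 140, so that's the common total.
Row 3: 32 + 11 + 30 + 15 + 8 + 35 − 17 = 114, so its missing entry is 140 − 114 = 26.
Row 2: -2 + 7 + 0 + 37 + 14 + 38 + 38 = 132, so its missing entry is 140 − 132 = 8.
Column 3: 3 + 8 + 30 + 37 + 12 + 20 + 12 = 122, so its missing entry is 140 − 122 = 18.
Row 4: -5 + 32 + 18 + 37 − 2 + 4 + 55 = 139, so its missing entry is 140 − 139 = 1.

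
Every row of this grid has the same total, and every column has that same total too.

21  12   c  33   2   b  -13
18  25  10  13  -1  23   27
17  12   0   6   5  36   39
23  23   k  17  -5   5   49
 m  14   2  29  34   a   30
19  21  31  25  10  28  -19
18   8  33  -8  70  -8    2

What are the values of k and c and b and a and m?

k = 3, c = 36, b = 24, a = 7, m = -1

Rows 2 and 3 both sum to 115, so that's the common total.
Column 1 has 21 + 18 + 17 + 23 + 19 + 18 = 116; the blank must be 115 − 116 = -1.
Row 5 has -1 + 14 + 2 + 29 + 34 + 30 = 108; the blank must be 115 − 108 = 7.
Column 6 has 23 + 36 + 5 + 7 + 28 − 8 = 91; the blank must be 115 − 91 = 24.
Row 1 has 21 + 12 + 33 + 2 + 24 − 13 = 79; the blank must be 115 − 79 = 36.
Row 4 has 23 + 23 + 17 − 5 + 5 + 49 = 112; the blank must be 115 − 112 = 3.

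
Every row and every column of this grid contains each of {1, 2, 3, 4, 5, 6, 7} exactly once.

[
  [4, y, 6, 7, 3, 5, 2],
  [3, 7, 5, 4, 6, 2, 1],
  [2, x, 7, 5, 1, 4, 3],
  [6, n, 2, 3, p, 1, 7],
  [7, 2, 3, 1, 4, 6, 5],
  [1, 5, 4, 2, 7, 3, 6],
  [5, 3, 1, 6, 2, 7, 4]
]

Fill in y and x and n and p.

Cell (1,2): row 1 already has {2, 3, 4, 5, 6, 7} → 1.
Cell (3,2): row 3 already has {1, 2, 3, 4, 5, 7} → 6.
Cell (4,2): column 2 already has {1, 2, 3, 5, 6, 7} → 4.
For row 4, column 5: row 4 already has {1, 2, 3, 4, 6, 7}; that leaves 5.

y = 1, x = 6, n = 4, p = 5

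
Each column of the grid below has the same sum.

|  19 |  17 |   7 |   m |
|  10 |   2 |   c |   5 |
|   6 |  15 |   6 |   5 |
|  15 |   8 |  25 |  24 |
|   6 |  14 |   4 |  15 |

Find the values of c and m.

The complete columns each total 56.
Column 3 is missing 56 − 42 = 14 (since 7 + 6 + 25 + 4 = 42).
Column 4 is missing 56 − 49 = 7 (since 5 + 5 + 24 + 15 = 49).

c = 14, m = 7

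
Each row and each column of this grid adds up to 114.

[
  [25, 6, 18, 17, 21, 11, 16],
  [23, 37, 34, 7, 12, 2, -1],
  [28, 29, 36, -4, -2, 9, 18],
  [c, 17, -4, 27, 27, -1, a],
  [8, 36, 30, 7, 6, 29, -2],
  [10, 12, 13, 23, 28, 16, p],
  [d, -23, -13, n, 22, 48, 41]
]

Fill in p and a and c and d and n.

p = 12, a = 30, c = 18, d = 2, n = 37

Row 6 has 10 + 12 + 13 + 23 + 28 + 16 = 102; the blank must be 114 − 102 = 12.
Column 7 has 16 − 1 + 18 − 2 + 12 + 41 = 84; the blank must be 114 − 84 = 30.
Row 4 has 17 − 4 + 27 + 27 − 1 + 30 = 96; the blank must be 114 − 96 = 18.
Column 1 has 25 + 23 + 28 + 18 + 8 + 10 = 112; the blank must be 114 − 112 = 2.
Row 7 has 2 − 23 − 13 + 22 + 48 + 41 = 77; the blank must be 114 − 77 = 37.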